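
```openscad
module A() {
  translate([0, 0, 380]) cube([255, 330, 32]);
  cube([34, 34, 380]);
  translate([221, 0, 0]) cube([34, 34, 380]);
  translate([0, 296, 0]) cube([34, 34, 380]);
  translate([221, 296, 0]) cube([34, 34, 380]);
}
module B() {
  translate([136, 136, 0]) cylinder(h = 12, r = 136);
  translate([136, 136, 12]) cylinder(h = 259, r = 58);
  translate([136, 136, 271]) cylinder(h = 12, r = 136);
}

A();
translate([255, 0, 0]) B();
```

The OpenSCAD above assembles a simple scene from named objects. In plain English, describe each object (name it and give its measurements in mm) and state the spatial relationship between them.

A is a four-legged stool. The seat is 255×330 mm, 32 mm thick, top at z = 412 mm. It stands on four square legs, each 34×34 mm in cross-section, from z = 0 to the seat underside, each flush with a corner of the seat.

B is a spool: two coaxial disc flanges of radius 136 mm and thickness 12 mm, joined by a core cylinder of radius 58 mm and height 259 mm. The lower flange rests on z = 0 and the three cylinders share a vertical axis.

The spool is against the stool's +x side, with their −y faces flush.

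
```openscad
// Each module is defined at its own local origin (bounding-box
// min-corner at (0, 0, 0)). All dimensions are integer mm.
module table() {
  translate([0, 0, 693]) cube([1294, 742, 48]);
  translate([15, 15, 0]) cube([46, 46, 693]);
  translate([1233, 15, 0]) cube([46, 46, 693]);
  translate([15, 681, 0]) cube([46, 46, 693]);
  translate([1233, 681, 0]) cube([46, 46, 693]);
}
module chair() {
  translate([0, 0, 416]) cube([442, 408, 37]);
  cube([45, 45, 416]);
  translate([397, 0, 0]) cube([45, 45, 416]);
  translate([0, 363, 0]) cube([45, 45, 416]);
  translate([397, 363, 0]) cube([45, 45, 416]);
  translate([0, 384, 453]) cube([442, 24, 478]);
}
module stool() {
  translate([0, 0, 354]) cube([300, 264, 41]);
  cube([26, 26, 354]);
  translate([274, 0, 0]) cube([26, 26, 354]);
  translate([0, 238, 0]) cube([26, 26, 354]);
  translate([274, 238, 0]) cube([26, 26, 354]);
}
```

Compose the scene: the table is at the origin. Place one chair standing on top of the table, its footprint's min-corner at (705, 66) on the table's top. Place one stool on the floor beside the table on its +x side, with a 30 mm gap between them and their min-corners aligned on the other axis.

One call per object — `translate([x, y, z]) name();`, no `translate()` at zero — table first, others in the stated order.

table();
translate([705, 66, 741]) chair();
translate([1324, 0, 0]) stool();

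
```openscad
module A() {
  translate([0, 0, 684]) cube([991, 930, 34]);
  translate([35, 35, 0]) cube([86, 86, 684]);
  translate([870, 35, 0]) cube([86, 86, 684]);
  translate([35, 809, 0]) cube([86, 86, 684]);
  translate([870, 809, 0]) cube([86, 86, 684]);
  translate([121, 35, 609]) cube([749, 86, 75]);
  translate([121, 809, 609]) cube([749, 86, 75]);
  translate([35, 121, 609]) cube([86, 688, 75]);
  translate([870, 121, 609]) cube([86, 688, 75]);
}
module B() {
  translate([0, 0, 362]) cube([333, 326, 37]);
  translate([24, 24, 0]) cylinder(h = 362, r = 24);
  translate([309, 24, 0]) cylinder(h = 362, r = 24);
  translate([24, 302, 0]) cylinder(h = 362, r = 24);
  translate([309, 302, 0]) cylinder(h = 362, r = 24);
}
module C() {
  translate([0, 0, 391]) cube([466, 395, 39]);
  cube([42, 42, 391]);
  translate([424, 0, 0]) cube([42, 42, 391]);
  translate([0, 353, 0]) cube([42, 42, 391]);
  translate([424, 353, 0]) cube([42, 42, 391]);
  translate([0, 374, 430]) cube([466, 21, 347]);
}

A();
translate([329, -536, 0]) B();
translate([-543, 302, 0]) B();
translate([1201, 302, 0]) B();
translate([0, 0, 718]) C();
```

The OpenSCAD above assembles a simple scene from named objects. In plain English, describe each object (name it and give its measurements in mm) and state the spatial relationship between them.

A is a table with a 991×930 mm rectangular top, 34 mm thick, top surface at z = 718 mm, supported by four 86×86 mm square legs, each inset 35 mm from the nearest pair of top edges, running from the floor. Four apron rails, 86 mm thick and 75 mm tall, run between adjacent legs with their top edges flush with the underside of the top and their outer faces flush with the legs' outer faces.

B is a simple wooden stool: a rectangular seat 333 mm (x) by 326 mm (y), 37 mm thick, top face at z = 399 mm, on four round legs, each 48 mm in diameter. The legs rest on z = 0, each leg's axis is inset half a diameter from the nearest pair of seat edges (so the leg's bounding box is flush with the corner).

C is a chair. The seat is a 466×395×39 mm slab with its top at z = 430 mm, on four 42×42 mm corner legs (flush with the seat edges, standing on z = 0). A flat backrest 21 mm thick, 347 mm tall, spans the full seat width and rises from the seat top along its +y edge, rear face flush with the rear of the seat.

Three stools sit around the table at the −y, −x, +x sides. The chair is on top of the table.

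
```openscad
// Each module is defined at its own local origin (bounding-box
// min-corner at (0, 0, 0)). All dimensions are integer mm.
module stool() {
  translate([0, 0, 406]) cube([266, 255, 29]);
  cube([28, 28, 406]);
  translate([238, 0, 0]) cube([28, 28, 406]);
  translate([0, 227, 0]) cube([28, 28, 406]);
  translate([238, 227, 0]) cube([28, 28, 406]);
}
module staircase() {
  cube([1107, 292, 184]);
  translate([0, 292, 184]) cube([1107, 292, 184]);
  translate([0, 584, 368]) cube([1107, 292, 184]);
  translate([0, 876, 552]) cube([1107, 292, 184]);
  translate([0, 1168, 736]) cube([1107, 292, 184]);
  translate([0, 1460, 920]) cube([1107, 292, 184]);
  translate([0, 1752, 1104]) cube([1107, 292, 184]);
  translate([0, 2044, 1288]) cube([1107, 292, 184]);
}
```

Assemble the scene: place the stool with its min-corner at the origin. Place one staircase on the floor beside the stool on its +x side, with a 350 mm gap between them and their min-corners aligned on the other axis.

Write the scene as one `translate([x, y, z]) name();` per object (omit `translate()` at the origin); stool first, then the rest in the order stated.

stool();
translate([616, 0, 0]) staircase();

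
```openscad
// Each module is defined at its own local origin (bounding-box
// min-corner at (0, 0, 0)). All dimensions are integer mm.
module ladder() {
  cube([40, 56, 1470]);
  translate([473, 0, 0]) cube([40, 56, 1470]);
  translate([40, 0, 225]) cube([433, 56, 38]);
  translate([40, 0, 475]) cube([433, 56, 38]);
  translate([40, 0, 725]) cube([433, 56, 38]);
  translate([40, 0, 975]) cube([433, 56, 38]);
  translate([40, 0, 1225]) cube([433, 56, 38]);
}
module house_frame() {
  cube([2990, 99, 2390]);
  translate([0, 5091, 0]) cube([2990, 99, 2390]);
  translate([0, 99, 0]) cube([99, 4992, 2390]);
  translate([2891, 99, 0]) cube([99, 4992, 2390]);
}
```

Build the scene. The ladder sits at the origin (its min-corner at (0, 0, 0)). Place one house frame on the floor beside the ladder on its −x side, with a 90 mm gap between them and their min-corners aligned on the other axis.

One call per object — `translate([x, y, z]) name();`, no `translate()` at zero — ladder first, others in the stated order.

ladder();
translate([-3080, 0, 0]) house_frame();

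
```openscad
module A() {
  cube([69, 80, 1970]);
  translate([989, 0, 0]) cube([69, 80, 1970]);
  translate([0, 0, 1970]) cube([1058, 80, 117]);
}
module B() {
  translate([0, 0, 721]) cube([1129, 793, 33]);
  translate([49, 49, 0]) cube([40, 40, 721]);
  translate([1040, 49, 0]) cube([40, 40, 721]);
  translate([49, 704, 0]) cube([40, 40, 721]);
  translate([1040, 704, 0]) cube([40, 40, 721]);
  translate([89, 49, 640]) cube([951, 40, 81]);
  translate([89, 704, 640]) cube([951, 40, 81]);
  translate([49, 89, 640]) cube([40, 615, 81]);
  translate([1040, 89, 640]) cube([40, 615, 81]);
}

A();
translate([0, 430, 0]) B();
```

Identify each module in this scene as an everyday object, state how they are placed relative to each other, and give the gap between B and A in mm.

The table's nearest face is 350 mm from the door frame's +y face.

A is a door frame. B is a table. The table is on the floor beside the door frame on its +y side. The gap between the table and the door frame is 350 mm.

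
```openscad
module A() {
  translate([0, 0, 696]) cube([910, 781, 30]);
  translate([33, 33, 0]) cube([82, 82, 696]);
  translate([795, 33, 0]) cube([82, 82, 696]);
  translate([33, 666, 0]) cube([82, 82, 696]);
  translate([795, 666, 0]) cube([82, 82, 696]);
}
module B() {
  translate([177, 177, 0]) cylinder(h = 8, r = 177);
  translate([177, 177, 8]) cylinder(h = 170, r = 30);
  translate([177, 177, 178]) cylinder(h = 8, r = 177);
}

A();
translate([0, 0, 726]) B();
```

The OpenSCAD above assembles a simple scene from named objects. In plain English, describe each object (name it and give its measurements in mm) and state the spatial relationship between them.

A is a table: top 910 mm (x) × 781 mm (y), 30 mm thick, upper face at z = 726 mm, on four 82×82 mm square legs, each inset 33 mm from the nearest pair of top edges, running from z = 0 to the bottom of the top.

B is a spool: two coaxial disc flanges of radius 177 mm and thickness 8 mm, joined by a core cylinder of radius 30 mm and height 170 mm. The lower flange rests on z = 0 and the three cylinders share a vertical axis.

The spool is on top of the table.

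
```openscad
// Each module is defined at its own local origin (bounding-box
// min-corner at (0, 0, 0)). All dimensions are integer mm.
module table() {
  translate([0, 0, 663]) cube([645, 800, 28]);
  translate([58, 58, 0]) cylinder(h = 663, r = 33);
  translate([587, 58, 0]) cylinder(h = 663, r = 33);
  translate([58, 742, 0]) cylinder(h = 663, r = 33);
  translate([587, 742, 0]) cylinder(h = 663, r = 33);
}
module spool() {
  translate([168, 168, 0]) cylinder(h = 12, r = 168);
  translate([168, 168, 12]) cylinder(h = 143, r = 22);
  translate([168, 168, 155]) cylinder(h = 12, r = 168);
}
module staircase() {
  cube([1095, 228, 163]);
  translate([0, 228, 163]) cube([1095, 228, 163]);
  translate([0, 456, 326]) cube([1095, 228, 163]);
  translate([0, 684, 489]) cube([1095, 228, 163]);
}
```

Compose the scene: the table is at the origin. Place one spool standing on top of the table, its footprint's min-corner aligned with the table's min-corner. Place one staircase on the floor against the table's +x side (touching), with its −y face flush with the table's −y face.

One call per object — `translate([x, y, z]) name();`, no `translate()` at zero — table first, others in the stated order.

table();
translate([0, 0, 691]) spool();
translate([645, 0, 0]) staircase();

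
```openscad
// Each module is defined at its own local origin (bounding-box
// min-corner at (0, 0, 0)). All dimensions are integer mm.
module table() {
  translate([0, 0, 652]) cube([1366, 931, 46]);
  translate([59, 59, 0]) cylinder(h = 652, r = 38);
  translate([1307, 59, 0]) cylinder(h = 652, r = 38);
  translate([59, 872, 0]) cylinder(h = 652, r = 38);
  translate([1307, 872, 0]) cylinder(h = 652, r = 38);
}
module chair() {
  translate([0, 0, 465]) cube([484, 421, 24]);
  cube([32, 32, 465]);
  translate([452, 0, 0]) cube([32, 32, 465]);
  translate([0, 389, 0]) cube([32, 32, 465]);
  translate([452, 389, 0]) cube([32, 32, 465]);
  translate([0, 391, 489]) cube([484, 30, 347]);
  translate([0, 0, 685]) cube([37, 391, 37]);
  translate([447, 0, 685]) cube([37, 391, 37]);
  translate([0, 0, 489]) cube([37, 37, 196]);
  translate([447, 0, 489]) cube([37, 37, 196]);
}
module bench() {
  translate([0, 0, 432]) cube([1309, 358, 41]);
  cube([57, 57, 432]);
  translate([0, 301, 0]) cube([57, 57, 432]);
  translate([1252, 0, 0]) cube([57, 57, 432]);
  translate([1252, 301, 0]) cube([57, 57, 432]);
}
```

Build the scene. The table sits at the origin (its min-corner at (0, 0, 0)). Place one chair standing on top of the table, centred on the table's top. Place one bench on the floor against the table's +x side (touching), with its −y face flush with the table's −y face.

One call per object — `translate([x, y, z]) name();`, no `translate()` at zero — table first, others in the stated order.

table();
translate([441, 255, 698]) chair();
translate([1366, 0, 0]) bench();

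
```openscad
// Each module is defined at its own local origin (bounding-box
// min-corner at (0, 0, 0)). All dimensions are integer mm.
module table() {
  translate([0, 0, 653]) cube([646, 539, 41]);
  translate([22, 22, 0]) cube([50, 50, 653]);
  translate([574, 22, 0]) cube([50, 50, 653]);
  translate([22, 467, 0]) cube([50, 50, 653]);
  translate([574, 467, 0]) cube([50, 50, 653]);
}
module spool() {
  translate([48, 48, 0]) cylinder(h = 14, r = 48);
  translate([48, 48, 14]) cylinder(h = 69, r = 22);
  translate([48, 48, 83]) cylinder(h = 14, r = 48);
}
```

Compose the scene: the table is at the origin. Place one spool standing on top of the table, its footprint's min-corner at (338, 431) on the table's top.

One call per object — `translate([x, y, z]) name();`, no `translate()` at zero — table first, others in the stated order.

table();
translate([338, 431, 694]) spool();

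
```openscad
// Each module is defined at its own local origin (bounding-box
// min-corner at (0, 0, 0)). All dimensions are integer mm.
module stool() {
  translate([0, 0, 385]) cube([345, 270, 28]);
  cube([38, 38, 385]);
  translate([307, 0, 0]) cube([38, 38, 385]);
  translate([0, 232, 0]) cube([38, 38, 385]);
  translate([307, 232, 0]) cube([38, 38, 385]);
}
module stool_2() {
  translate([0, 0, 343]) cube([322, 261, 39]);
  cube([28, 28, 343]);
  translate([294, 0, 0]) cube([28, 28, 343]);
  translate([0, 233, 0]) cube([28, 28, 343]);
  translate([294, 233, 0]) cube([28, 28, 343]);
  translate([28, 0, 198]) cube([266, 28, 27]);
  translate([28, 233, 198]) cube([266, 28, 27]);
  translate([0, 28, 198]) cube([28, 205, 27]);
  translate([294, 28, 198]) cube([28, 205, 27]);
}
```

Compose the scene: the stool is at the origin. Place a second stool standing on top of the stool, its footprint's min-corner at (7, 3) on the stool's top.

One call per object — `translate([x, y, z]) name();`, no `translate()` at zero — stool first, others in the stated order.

stool();
translate([7, 3, 413]) stool_2();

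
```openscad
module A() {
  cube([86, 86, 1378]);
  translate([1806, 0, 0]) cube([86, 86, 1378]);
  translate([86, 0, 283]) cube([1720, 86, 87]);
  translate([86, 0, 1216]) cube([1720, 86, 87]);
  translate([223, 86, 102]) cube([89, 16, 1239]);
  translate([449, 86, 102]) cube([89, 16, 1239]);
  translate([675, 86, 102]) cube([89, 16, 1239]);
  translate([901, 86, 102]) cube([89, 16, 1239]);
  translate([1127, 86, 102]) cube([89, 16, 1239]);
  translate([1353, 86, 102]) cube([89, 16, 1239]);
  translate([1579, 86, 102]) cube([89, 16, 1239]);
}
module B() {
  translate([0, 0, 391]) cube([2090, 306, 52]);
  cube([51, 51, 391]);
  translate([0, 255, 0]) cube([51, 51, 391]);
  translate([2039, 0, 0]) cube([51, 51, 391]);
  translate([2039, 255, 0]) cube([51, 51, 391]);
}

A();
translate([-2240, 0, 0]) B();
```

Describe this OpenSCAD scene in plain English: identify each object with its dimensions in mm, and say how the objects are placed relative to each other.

A is a fence section. Two 86×86 mm posts, 1378 mm tall, stand on the floor with a clear span of 1720 mm between their inner faces. Two horizontal rails of 86×87 mm section span the gap between the posts with their undersides at z = 283 mm and z = 1216 mm, flush with the posts' −y face. 7 pickets, each 89 mm wide, 16 mm thick and 1239 mm tall, are fixed to the +y face of the rails with their bottoms at z = 102 mm, evenly spaced across the span with equal gaps (rounded down to the nearest mm) at the −x end and between each pair — any rounding remainder accumulates at the +x end.

B is a bench: a 2090×306 mm seat slab, 52 mm thick, top at z = 443 mm, on four 51×51 mm square legs flush with the seat corners and standing on z = 0.

The bench is on the floor beside the fence section on its −x side.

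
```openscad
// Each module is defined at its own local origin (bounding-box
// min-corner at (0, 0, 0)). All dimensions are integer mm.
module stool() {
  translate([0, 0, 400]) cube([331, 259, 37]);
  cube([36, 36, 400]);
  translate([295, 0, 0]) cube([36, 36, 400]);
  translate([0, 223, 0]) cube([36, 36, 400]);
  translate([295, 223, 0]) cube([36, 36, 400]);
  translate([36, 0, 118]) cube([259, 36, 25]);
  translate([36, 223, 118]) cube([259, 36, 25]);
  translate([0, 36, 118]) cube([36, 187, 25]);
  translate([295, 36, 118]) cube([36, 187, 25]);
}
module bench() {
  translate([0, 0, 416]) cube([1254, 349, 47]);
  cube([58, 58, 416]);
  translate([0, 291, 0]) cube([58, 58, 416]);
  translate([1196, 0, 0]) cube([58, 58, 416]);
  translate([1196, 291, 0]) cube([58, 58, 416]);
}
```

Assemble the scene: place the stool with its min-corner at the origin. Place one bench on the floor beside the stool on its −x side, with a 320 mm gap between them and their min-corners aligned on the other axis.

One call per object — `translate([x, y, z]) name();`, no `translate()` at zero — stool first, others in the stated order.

stool();
translate([-1574, 0, 0]) bench();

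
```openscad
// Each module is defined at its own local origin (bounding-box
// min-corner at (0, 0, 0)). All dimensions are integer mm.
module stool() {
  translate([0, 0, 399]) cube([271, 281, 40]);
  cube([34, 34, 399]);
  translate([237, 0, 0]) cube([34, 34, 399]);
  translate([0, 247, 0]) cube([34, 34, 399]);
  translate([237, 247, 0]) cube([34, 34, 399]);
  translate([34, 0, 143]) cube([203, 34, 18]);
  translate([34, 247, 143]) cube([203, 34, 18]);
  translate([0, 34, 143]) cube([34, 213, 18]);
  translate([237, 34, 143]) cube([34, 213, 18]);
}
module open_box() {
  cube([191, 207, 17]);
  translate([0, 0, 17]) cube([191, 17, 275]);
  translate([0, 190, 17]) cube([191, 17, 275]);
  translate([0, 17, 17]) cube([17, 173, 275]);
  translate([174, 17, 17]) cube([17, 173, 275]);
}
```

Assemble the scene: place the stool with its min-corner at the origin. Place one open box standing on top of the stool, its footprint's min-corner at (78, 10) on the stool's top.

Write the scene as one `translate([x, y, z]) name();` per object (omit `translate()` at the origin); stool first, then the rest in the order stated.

stool();
translate([78, 10, 439]) open_box();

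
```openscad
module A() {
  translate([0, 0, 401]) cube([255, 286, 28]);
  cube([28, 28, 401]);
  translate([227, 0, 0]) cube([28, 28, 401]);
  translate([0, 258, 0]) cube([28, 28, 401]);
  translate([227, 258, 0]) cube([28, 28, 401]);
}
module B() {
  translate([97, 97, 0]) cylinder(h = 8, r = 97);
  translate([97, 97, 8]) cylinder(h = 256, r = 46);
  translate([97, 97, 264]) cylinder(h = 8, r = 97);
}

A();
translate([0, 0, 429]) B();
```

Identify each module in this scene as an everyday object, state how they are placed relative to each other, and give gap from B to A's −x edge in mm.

A is a stool. B is a spool. The spool is on top of the stool. The gap from the spool to the stool's −x edge is 0 mm.

The spool's min-x is at 0; the stool's min-x is 0; gap = 0 mm.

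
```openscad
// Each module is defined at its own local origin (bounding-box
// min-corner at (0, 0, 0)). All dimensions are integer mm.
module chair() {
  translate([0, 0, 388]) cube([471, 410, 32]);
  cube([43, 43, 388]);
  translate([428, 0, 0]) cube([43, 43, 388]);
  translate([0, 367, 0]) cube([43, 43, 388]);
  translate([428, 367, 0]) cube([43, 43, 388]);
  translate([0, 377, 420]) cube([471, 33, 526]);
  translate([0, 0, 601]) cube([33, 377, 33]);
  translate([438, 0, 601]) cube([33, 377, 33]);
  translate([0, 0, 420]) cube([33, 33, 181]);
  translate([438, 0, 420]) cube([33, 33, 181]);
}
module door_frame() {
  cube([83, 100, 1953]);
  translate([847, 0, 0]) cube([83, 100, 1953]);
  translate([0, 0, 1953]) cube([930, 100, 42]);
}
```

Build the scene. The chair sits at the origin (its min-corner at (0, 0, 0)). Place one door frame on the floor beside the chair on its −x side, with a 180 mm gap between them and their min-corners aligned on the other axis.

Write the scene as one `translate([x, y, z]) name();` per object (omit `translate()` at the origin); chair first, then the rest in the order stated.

chair();
translate([-1110, 0, 0]) door_frame();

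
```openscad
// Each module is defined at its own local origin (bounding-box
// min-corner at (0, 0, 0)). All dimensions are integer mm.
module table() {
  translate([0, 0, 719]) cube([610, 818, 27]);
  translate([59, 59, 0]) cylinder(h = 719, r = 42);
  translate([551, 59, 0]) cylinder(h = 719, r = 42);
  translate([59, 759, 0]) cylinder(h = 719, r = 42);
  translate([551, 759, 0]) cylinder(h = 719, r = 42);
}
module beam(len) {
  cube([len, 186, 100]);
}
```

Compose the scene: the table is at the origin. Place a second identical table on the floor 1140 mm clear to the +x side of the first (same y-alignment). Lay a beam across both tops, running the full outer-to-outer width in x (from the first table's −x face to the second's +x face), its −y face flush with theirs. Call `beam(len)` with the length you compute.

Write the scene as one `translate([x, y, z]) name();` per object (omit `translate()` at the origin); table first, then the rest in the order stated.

table();
translate([1750, 0, 0]) table();
translate([0, 0, 746]) beam(2360);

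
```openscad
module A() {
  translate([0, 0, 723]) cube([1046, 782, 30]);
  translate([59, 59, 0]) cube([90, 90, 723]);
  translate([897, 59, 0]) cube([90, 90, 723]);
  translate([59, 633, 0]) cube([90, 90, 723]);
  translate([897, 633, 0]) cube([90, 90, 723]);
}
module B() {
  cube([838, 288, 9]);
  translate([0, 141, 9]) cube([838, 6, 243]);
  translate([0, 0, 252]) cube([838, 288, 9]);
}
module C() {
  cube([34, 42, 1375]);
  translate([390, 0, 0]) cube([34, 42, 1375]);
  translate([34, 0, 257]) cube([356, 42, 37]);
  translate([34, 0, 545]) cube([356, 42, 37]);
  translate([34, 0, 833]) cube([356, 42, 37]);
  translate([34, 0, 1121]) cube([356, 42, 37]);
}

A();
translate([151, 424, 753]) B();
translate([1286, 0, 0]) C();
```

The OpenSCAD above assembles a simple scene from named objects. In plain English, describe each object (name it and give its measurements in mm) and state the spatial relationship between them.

A is a table with a 1046×782 mm rectangular top, 30 mm thick, top surface at z = 753 mm, supported by four 90×90 mm square legs, each inset 59 mm from the nearest pair of top edges, running from the floor.

B is an I-beam lying along x, 838 mm long. Overall section height 261 mm. Two flanges 288 mm wide (y) and 9 mm thick, one on the floor and one at the top; a web 6 mm thick runs between them, centred on the flange width.

C is a straight ladder. Two 34×42 mm vertical rails, 1375 mm tall, stand 424 mm apart (outside-to-outside) with their front faces coplanar on the −y side. 4 rungs, each 42 mm deep and 37 mm tall, span between the inner faces of the rails, front faces flush with the rails. The lowest rung's underside is at z = 257 mm and rungs are spaced 288 mm apart (underside to underside).

The I-beam is on top of the table. The ladder is on the floor beside the table on its +x side.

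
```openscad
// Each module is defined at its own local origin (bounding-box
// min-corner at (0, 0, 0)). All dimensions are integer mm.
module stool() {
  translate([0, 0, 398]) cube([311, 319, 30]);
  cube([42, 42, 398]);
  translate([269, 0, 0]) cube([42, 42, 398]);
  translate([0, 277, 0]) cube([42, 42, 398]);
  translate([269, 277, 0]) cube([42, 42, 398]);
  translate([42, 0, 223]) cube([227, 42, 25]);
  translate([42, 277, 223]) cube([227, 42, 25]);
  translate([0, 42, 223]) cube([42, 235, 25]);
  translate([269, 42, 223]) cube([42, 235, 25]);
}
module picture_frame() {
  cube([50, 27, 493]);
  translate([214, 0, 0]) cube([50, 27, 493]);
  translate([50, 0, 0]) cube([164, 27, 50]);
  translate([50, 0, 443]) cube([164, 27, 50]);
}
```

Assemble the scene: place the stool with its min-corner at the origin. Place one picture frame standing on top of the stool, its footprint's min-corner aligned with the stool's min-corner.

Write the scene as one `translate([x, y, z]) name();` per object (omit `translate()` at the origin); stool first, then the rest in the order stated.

stool();
translate([0, 0, 428]) picture_frame();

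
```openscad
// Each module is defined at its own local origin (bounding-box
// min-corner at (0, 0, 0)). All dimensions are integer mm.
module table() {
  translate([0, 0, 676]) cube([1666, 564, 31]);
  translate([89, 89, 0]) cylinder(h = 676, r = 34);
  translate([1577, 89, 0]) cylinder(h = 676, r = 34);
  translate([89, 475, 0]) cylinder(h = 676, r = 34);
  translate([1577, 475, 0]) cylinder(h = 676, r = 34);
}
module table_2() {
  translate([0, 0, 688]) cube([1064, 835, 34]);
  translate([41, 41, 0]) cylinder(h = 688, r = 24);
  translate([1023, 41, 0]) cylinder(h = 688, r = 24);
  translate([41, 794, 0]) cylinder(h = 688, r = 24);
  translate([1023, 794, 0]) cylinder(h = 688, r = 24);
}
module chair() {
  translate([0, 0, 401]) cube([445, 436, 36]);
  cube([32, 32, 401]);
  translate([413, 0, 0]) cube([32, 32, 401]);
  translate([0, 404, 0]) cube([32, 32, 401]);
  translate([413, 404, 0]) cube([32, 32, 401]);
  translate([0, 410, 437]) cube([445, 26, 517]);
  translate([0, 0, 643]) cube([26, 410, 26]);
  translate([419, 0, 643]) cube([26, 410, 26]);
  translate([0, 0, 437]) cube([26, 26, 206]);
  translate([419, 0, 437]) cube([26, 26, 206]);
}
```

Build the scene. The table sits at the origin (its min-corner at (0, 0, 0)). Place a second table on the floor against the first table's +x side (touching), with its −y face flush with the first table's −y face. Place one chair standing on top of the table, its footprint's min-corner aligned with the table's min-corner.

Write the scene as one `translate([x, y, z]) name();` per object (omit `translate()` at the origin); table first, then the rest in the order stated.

table();
translate([1666, 0, 0]) table_2();
translate([0, 0, 707]) chair();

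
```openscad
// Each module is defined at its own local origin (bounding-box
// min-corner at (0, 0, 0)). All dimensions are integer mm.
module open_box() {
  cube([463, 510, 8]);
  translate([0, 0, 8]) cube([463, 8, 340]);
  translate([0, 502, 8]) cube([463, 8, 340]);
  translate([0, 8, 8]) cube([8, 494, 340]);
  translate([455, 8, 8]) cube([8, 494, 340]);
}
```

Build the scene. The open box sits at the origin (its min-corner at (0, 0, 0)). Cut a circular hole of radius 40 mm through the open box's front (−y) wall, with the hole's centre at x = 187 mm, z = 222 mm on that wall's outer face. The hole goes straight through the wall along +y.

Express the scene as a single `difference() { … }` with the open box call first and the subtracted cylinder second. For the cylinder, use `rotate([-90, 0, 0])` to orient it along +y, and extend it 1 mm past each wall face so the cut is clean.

difference() {
  open_box();
  translate([187, -1, 222]) rotate([-90, 0, 0]) cylinder(h = 10, r = 40);
}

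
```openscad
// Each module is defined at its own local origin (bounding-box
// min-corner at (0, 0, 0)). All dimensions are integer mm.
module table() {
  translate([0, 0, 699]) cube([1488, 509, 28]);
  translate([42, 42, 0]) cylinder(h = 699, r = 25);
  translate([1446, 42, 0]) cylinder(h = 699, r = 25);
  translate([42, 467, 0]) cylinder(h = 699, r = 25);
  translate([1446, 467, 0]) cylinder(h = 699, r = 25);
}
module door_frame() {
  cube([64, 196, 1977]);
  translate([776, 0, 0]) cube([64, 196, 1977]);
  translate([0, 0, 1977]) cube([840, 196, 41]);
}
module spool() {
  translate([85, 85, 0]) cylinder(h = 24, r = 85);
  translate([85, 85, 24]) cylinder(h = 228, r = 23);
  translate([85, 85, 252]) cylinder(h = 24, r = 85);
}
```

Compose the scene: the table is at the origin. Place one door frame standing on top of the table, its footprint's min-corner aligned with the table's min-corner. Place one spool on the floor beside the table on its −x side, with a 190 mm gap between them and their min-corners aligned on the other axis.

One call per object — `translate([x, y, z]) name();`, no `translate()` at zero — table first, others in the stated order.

table();
translate([0, 0, 727]) door_frame();
translate([-360, 0, 0]) spool();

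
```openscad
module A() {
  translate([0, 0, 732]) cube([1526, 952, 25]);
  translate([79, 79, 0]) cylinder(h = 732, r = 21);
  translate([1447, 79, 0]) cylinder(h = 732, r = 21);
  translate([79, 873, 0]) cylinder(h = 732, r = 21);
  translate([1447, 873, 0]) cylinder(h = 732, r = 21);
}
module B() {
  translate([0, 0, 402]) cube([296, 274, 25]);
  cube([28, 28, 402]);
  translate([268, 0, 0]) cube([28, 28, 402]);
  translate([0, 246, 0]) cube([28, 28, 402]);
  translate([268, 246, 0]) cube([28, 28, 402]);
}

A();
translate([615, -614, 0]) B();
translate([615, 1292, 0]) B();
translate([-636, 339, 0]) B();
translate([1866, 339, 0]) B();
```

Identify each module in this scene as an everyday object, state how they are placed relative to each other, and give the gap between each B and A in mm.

A is a table. B is a stool. Four stools sit around the table at the −y, +y, −x, +x sides. The gap between each stool and the table is 340 mm.

Each stool's nearest face is 340 mm from the table's bounding box.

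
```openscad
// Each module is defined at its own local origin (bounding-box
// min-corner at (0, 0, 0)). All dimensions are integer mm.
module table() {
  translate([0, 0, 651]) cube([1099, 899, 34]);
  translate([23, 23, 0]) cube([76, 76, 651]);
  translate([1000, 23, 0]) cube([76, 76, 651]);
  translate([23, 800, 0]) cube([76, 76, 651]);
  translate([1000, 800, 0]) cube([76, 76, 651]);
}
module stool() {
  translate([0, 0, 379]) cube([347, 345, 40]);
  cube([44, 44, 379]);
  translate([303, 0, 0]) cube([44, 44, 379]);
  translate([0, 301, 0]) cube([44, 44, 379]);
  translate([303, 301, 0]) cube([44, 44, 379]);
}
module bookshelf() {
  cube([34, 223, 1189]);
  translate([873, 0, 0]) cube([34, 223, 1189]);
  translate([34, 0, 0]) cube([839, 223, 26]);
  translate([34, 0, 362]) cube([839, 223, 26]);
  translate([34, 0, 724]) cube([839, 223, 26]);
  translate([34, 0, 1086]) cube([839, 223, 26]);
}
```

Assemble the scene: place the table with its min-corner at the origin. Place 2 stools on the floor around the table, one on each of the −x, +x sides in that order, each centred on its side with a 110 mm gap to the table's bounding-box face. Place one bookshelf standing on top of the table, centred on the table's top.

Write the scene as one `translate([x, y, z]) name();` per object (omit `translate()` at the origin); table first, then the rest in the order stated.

table();
translate([-457, 277, 0]) stool();
translate([1209, 277, 0]) stool();
translate([96, 338, 685]) bookshelf();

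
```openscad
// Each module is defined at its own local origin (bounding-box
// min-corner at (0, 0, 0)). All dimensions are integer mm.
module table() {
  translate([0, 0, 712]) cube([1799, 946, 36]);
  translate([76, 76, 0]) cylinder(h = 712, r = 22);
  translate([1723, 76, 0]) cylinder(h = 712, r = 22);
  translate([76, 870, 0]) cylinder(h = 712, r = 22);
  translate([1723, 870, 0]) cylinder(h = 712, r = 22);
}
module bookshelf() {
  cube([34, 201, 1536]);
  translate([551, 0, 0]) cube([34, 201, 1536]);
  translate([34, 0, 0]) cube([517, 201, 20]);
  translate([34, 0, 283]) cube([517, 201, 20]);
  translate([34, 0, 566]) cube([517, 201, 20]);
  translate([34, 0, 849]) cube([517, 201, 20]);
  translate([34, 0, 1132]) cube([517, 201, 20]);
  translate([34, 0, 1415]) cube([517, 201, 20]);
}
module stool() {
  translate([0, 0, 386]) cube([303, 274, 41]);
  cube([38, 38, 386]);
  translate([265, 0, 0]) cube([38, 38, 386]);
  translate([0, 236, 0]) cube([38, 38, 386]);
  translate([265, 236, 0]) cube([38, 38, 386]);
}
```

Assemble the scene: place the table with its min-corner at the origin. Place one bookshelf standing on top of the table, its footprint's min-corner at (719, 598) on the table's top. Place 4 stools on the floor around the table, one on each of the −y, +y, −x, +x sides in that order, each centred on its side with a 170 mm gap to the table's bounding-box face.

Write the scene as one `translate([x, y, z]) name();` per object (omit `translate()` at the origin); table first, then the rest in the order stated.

table();
translate([719, 598, 748]) bookshelf();
translate([748, -444, 0]) stool();
translate([748, 1116, 0]) stool();
translate([-473, 336, 0]) stool();
translate([1969, 336, 0]) stool();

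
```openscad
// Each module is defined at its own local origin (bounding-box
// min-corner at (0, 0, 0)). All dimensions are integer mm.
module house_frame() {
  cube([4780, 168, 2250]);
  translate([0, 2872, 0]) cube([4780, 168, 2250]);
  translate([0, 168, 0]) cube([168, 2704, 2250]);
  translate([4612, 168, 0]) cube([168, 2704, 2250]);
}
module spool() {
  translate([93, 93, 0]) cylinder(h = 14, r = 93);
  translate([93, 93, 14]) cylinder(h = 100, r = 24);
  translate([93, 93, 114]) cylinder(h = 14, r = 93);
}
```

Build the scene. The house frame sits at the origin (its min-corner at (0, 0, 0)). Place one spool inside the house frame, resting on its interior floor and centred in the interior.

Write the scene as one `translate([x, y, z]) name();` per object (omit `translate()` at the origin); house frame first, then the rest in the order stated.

house_frame();
translate([2297, 1427, 0]) spool();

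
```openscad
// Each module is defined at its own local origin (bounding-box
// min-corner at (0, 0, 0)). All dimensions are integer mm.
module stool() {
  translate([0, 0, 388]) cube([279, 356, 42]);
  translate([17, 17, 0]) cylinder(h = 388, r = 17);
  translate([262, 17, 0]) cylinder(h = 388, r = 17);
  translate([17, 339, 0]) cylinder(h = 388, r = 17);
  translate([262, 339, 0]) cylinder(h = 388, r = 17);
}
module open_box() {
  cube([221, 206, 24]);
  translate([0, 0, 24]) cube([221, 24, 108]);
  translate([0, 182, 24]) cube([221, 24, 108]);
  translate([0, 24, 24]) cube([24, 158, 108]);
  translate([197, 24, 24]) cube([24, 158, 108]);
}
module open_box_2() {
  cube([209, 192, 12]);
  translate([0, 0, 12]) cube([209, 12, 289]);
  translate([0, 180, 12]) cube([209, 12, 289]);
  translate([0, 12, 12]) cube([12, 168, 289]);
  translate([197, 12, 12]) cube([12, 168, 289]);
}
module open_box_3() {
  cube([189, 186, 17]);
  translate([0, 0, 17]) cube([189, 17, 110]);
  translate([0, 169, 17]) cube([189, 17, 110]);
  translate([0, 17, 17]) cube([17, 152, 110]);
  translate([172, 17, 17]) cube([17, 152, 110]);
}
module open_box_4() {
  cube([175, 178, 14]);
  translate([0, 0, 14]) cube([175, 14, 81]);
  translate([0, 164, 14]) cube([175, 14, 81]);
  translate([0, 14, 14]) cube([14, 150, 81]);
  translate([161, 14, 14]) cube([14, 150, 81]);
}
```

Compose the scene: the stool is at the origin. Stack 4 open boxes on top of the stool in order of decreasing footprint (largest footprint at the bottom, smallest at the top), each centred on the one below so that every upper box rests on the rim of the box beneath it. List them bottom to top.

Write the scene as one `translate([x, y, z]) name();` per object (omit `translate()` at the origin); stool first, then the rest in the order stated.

stool();
translate([29, 75, 430]) open_box();
translate([35, 82, 562]) open_box_2();
translate([45, 85, 863]) open_box_3();
translate([52, 89, 990]) open_box_4();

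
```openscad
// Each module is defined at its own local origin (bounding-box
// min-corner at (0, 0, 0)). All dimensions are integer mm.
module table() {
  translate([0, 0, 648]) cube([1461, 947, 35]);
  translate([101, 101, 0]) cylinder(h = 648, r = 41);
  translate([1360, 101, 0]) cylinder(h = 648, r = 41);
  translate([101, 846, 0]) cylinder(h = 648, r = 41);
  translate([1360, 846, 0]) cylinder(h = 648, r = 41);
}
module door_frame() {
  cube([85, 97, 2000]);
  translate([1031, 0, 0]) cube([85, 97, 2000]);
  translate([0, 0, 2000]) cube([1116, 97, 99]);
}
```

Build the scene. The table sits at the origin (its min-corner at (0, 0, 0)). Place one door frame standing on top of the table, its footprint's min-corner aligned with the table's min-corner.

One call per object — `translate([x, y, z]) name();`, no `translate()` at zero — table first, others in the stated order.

table();
translate([0, 0, 683]) door_frame();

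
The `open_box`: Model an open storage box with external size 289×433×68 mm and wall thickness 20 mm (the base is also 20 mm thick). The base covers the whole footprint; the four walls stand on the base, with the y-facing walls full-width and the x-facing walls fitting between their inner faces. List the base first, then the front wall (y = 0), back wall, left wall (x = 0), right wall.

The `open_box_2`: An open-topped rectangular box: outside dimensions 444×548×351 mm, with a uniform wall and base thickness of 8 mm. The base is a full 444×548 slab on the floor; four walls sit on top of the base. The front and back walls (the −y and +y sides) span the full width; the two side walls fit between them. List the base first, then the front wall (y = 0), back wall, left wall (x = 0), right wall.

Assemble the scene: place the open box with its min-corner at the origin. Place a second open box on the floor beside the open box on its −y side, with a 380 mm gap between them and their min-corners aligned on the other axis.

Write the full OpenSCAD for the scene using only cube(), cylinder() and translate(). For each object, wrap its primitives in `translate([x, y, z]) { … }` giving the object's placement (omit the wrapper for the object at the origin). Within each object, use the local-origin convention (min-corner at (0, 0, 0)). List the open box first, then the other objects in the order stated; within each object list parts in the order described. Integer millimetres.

cube([289, 433, 20]);
translate([0, 0, 20]) cube([289, 20, 48]);
translate([0, 413, 20]) cube([289, 20, 48]);
translate([0, 20, 20]) cube([20, 393, 48]);
translate([269, 20, 20]) cube([20, 393, 48]);
translate([0, -928, 0]) {
  cube([444, 548, 8]);
  translate([0, 0, 8]) cube([444, 8, 343]);
  translate([0, 540, 8]) cube([444, 8, 343]);
  translate([0, 8, 8]) cube([8, 532, 343]);
  translate([436, 8, 8]) cube([8, 532, 343]);
}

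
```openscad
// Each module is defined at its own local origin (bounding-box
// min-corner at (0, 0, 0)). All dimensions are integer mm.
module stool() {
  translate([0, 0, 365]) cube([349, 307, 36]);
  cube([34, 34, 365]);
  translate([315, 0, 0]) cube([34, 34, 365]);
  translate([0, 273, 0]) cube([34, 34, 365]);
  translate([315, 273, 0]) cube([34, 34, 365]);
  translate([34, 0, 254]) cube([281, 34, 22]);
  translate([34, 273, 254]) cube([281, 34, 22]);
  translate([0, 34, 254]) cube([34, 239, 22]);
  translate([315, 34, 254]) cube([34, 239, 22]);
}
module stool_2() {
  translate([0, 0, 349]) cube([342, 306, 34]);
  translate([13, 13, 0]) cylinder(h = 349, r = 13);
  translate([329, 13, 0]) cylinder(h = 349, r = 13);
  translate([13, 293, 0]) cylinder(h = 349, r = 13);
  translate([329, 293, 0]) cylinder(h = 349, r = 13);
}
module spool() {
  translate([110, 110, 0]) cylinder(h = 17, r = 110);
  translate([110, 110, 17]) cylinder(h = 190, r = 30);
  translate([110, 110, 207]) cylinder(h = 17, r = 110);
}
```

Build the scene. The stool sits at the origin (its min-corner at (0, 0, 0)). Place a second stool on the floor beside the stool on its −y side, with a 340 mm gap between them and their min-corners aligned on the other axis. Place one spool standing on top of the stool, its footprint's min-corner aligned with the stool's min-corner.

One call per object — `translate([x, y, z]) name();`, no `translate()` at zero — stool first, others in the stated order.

stool();
translate([0, -646, 0]) stool_2();
translate([0, 0, 401]) spool();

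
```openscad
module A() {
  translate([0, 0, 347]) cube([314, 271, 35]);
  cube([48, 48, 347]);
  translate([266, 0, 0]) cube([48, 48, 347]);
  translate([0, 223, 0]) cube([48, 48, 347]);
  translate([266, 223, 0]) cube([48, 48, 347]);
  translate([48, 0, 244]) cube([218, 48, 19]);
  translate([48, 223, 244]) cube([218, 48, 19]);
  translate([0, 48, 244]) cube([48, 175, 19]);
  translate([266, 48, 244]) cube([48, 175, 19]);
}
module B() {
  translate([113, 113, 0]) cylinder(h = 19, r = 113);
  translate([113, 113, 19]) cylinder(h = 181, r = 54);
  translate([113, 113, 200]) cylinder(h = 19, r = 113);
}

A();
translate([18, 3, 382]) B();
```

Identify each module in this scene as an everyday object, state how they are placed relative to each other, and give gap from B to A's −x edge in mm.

The spool's min-x is at 18; the stool's min-x is 0; gap = 18 mm.

A is a stool. B is a spool. The spool is on top of the stool. The gap from the spool to the stool's −x edge is 18 mm.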